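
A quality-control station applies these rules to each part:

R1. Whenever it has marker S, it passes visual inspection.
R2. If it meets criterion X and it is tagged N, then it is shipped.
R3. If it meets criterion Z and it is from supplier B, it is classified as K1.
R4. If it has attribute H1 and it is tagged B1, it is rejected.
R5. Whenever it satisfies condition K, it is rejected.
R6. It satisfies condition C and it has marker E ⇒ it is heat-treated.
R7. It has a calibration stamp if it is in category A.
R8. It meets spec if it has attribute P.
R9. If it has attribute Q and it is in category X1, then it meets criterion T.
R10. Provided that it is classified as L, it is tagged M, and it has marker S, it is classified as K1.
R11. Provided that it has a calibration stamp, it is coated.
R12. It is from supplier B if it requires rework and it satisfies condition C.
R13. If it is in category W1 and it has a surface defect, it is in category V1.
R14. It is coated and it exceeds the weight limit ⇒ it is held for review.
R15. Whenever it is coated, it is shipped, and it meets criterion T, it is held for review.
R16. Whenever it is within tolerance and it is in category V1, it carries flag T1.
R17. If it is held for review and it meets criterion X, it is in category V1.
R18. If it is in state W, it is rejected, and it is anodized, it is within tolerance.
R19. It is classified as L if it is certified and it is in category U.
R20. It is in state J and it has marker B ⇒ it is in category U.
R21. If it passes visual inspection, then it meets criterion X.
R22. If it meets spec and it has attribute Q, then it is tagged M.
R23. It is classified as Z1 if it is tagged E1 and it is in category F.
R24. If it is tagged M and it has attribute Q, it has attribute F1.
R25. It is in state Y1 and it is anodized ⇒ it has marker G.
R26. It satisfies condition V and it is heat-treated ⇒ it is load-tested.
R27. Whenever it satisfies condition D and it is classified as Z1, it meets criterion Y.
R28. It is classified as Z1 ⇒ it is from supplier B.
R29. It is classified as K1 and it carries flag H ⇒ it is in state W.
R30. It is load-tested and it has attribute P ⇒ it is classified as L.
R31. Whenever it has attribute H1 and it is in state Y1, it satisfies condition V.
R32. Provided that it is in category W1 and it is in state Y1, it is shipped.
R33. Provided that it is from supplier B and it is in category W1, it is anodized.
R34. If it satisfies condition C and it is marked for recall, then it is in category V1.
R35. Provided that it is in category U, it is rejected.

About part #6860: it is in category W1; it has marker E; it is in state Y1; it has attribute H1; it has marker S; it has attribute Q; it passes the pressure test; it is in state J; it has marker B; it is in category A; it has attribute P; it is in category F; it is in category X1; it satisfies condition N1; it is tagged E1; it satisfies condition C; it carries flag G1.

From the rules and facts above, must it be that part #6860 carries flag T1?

Forward chaining from the given facts derives: passes visual inspection, is heat-treated, has a calibration stamp, meets spec, meets criterion T, is coated, is in category U, meets criterion X, is tagged M, is classified as Z1, has attribute F1, is from supplier B, satisfies condition V, is shipped, is anodized, is rejected, is held for review, is in category V1, has marker G, is load-tested, is classified as L, is classified as K1.
The only rule concluding "it carries flag T1" is R16, which needs "it is within tolerance"; that is never established.

No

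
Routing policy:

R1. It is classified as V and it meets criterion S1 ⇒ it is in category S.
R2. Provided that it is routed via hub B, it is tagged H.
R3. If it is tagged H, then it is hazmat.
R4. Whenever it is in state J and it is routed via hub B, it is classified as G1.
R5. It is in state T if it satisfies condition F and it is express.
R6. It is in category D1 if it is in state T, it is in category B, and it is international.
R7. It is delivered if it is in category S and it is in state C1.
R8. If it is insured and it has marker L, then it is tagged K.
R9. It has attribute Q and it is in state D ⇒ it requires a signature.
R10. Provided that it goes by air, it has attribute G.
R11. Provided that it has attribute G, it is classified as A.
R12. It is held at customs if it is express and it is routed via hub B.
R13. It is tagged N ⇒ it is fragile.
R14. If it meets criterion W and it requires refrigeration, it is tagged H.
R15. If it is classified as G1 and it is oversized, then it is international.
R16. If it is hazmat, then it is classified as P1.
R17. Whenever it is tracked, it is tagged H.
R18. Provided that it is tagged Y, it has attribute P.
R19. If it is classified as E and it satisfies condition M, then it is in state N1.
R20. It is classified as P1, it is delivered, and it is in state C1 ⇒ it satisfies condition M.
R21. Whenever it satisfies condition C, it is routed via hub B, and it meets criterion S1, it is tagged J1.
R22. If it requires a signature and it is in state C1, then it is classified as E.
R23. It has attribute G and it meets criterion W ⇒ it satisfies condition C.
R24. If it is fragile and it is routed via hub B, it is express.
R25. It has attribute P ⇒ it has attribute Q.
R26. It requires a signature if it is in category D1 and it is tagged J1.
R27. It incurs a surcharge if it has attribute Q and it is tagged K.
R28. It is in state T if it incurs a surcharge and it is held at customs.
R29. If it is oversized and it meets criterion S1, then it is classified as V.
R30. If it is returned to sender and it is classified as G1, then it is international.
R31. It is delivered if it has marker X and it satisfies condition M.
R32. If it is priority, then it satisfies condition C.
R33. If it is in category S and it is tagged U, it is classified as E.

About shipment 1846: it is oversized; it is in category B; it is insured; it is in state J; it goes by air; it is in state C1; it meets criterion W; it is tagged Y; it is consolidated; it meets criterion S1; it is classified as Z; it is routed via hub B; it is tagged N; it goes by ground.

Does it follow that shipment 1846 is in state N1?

Forward chaining from the given facts derives: is tagged H, is hazmat, is classified as G1, has attribute G, is classified as A, is fragile, is international, is classified as P1, has attribute P, satisfies condition C, is express, has attribute Q, is classified as V, is in category S, is delivered, is held at customs, satisfies condition M, is tagged J1.
The only rule concluding "it is in state N1" is R19, which needs "it is classified as E"; that is never established.

No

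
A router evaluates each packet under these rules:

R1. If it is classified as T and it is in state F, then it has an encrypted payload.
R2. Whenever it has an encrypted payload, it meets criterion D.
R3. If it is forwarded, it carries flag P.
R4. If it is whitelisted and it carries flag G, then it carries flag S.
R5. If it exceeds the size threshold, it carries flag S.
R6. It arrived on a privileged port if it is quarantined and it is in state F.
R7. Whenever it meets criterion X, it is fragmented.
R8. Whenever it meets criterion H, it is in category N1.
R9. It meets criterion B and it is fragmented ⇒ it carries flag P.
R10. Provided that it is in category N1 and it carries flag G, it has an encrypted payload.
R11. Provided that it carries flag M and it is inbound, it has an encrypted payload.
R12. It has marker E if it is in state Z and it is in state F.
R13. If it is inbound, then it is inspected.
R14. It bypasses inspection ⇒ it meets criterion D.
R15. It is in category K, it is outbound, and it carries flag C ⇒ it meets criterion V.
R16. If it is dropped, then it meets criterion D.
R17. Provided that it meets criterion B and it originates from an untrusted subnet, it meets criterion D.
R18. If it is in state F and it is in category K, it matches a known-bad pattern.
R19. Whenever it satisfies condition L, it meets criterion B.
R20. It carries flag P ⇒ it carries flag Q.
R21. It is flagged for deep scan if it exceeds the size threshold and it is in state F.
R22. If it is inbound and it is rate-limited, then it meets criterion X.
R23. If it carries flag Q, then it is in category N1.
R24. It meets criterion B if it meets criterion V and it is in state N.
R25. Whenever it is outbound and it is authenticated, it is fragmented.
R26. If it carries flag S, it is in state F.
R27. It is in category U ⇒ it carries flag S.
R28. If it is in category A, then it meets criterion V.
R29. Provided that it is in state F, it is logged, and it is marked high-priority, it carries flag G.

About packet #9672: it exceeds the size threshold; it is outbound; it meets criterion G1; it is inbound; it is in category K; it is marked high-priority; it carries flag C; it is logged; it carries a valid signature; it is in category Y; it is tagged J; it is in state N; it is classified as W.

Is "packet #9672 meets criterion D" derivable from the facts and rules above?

No

Forward chaining from the given facts derives: carries flag S, is inspected, meets criterion V, meets criterion B, is in state F, carries flag G, matches a known-bad pattern, is flagged for deep scan.
Rules concluding "it meets criterion D": R2 needs "it has an encrypted payload"; R14 needs "it bypasses inspection"; R16 needs "it is dropped"; R17 needs "it originates from an untrusted subnet" — none of these are established.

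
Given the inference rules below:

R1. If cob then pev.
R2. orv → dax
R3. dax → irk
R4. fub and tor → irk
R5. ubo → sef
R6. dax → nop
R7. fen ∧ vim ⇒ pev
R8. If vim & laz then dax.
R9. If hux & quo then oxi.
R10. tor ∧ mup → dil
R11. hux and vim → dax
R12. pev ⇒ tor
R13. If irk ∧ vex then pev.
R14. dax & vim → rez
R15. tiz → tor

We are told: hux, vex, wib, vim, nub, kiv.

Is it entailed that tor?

Yes

dax  (by R11: hux, vim)
irk  (by R3: dax)
pev  (by R13: irk, vex)
tor  (by R12: pev)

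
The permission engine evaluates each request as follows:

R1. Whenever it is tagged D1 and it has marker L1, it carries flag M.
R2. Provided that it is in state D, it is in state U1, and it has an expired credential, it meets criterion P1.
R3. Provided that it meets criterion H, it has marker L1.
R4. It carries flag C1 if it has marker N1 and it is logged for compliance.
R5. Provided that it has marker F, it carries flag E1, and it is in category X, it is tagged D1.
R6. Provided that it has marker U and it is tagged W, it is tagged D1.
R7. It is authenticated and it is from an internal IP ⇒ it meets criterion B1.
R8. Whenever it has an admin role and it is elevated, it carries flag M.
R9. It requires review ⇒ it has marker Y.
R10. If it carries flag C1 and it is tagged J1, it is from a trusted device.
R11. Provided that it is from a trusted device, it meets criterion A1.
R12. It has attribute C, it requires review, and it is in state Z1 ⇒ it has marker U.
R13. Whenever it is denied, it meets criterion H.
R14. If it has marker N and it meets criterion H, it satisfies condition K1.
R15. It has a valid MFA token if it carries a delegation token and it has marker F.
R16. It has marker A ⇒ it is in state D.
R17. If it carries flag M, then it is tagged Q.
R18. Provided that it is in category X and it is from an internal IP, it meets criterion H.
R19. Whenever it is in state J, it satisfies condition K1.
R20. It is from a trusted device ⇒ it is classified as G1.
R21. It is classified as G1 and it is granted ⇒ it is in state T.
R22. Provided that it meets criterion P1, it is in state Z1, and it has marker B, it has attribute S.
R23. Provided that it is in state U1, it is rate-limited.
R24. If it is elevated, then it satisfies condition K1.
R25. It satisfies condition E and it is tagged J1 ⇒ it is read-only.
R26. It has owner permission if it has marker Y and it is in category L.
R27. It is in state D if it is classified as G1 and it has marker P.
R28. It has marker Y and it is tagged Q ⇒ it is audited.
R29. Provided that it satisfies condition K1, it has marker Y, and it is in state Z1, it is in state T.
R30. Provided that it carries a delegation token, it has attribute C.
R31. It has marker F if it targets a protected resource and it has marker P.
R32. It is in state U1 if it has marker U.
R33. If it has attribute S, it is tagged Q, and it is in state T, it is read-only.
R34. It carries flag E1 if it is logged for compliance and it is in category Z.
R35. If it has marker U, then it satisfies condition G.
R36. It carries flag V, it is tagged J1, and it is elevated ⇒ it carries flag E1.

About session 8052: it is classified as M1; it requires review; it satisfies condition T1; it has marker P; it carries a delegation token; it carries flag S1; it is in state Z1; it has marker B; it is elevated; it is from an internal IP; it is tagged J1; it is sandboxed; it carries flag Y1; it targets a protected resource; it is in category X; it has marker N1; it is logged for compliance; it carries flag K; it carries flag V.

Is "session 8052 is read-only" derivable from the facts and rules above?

No

Forward chaining from the given facts derives: carries flag C1, has marker Y, is from a trusted device, meets criterion A1, meets criterion H, is classified as G1, satisfies condition K1, is in state D, is in state T, has attribute C, has marker F, carries flag E1, has marker L1, is tagged D1, has marker U, has a valid MFA token, is in state U1, satisfies condition G, carries flag M, is tagged Q, is rate-limited, is audited.
Rules concluding "it is read-only": R25 needs "it satisfies condition E"; R33 needs "it has attribute S" — none of these are established.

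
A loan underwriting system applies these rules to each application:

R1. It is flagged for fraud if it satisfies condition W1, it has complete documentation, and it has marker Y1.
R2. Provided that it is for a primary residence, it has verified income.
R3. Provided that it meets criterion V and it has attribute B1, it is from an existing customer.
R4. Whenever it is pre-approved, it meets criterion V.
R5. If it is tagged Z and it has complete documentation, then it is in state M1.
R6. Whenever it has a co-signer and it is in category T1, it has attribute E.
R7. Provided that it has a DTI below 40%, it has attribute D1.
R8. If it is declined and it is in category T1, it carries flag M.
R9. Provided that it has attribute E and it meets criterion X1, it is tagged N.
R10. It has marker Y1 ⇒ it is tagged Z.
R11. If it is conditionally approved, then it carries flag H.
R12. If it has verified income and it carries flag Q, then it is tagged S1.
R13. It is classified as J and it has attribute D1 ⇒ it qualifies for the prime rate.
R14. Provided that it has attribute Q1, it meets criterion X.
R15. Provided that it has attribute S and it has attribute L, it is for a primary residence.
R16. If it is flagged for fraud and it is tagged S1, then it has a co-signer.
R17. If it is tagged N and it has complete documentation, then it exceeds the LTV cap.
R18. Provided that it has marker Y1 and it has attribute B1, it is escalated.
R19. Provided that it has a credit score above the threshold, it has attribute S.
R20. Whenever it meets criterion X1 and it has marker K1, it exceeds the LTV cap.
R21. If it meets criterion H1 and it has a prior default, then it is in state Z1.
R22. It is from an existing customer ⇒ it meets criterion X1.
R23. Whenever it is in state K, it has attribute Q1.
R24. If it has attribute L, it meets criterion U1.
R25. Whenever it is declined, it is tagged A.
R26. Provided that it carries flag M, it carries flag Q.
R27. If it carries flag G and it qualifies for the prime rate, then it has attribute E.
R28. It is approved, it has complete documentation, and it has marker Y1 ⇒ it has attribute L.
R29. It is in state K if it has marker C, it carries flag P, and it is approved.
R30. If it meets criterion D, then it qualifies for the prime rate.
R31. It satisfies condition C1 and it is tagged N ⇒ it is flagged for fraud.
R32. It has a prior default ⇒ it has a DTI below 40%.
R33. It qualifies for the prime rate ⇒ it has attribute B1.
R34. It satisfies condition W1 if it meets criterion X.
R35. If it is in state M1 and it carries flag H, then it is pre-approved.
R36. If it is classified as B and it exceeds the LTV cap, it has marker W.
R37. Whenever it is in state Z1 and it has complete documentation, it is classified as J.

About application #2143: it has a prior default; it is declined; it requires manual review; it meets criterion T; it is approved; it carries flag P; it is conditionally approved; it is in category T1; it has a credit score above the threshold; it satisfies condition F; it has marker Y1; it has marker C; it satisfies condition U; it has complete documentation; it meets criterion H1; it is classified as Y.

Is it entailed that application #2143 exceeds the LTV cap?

Yes

By R8 (it is declined, it is in category T1): it carries flag M.
By R10 (it has marker Y1): it is tagged Z.
By R11 (it is conditionally approved): it carries flag H.
By R19 (it has a credit score above the threshold): it has attribute S.
By R21 (it meets criterion H1, it has a prior default): it is in state Z1.
By R26 (it carries flag M): it carries flag Q.
By R28 (it is approved, it has complete documentation, it has marker Y1): it has attribute L.
By R29 (it has marker C, it carries flag P, it is approved): it is in state K.
By R32 (it has a prior default): it has a DTI below 40%.
By R37 (it is in state Z1, it has complete documentation): it is classified as J.
By R5 (it is tagged Z, it has complete documentation): it is in state M1.
By R7 (it has a DTI below 40%): it has attribute D1.
By R13 (it is classified as J, it has attribute D1): it qualifies for the prime rate.
By R15 (it has attribute S, it has attribute L): it is for a primary residence.
By R23 (it is in state K): it has attribute Q1.
By R33 (it qualifies for the prime rate): it has attribute B1.
By R35 (it is in state M1, it carries flag H): it is pre-approved.
By R2 (it is for a primary residence): it has verified income.
By R4 (it is pre-approved): it meets criterion V.
By R12 (it has verified income, it carries flag Q): it is tagged S1.
By R14 (it has attribute Q1): it meets criterion X.
By R34 (it meets criterion X): it satisfies condition W1.
By R1 (it satisfies condition W1, it has complete documentation, it has marker Y1): it is flagged for fraud.
By R3 (it meets criterion V, it has attribute B1): it is from an existing customer.
By R16 (it is flagged for fraud, it is tagged S1): it has a co-signer.
By R22 (it is from an existing customer): it meets criterion X1.
By R6 (it has a co-signer, it is in category T1): it has attribute E.
By R9 (it has attribute E, it meets criterion X1): it is tagged N.
By R17 (it is tagged N, it has complete documentation): it exceeds the LTV cap.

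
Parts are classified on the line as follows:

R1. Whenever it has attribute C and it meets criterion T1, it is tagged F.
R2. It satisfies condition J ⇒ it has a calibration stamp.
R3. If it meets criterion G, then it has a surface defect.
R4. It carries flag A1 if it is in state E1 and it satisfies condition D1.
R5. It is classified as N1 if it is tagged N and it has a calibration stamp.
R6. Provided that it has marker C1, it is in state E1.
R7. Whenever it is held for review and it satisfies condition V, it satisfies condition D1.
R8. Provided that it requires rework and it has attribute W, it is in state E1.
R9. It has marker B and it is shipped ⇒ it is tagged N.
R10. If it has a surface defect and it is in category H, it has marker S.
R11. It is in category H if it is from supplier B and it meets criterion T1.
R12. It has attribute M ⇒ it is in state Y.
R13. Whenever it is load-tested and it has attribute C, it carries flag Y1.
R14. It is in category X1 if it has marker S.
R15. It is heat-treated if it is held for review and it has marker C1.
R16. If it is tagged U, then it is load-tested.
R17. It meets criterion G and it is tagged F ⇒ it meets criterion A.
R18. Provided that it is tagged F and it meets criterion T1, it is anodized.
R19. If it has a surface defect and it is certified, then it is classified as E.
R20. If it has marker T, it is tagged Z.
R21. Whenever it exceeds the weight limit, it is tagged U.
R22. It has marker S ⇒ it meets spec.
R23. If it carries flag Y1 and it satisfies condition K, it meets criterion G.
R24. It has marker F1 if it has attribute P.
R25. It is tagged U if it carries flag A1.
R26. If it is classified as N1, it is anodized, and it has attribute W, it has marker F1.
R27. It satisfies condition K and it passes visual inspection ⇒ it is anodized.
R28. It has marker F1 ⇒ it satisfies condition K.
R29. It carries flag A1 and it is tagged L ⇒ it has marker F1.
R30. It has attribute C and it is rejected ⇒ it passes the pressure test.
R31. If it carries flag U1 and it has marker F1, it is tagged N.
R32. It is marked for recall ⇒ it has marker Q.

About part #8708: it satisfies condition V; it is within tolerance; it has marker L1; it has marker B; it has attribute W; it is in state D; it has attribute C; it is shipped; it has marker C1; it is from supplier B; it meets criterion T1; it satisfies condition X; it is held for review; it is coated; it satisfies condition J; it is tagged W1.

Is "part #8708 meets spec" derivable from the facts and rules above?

Yes

By R1 (it has attribute C, it meets criterion T1): it is tagged F.
By R2 (it satisfies condition J): it has a calibration stamp.
By R6 (it has marker C1): it is in state E1.
By R7 (it is held for review, it satisfies condition V): it satisfies condition D1.
By R9 (it has marker B, it is shipped): it is tagged N.
By R11 (it is from supplier B, it meets criterion T1): it is in category H.
By R18 (it is tagged F, it meets criterion T1): it is anodized.
By R4 (it is in state E1, it satisfies condition D1): it carries flag A1.
By R5 (it is tagged N, it has a calibration stamp): it is classified as N1.
By R25 (it carries flag A1): it is tagged U.
By R26 (it is classified as N1, it is anodized, it has attribute W): it has marker F1.
By R28 (it has marker F1): it satisfies condition K.
By R16 (it is tagged U): it is load-tested.
By R13 (it is load-tested, it has attribute C): it carries flag Y1.
By R23 (it carries flag Y1, it satisfies condition K): it meets criterion G.
By R3 (it meets criterion G): it has a surface defect.
By R10 (it has a surface defect, it is in category H): it has marker S.
By R22 (it has marker S): it meets spec.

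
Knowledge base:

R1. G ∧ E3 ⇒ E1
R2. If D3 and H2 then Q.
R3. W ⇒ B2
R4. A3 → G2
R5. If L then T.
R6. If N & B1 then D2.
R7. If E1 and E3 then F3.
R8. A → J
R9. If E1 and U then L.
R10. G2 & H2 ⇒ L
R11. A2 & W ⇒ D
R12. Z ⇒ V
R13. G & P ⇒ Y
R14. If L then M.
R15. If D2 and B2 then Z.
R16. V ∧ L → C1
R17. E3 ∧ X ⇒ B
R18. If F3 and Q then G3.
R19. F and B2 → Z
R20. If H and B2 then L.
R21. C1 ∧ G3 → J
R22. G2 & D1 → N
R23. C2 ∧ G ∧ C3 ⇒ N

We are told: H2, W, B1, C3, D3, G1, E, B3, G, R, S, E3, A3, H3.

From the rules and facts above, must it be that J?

No

Forward chaining from the given facts derives: E1, Q, B2, G2, F3, L, M, G3, T.
Rules concluding J: R8 needs A; R21 needs C1 — none of these are established.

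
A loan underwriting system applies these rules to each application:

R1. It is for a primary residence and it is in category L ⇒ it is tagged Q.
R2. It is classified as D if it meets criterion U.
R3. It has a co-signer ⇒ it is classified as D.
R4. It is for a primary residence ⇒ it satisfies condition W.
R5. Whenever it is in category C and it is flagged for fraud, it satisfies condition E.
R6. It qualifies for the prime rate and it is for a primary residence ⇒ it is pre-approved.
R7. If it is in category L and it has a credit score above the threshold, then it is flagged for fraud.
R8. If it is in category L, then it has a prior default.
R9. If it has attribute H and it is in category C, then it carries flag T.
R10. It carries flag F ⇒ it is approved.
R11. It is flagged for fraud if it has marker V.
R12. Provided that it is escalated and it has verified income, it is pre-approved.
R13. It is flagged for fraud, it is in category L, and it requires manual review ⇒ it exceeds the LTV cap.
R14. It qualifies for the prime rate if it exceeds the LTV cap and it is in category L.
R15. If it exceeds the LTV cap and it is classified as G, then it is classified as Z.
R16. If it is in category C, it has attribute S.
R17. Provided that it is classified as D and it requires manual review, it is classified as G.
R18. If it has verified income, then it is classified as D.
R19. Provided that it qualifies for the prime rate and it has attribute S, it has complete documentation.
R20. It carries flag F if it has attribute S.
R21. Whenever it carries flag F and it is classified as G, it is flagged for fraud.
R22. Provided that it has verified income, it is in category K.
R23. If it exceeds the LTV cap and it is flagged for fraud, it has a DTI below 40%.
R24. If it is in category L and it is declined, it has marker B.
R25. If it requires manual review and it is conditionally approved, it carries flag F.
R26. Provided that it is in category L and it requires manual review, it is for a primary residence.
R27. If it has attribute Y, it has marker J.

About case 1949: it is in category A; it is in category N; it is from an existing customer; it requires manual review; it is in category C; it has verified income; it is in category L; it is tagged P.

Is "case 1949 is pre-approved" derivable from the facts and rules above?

By R16 (it is in category C): it has attribute S.
By R18 (it has verified income): it is classified as D.
By R20 (it has attribute S): it carries flag F.
By R26 (it is in category L, it requires manual review): it is for a primary residence.
By R17 (it is classified as D, it requires manual review): it is classified as G.
By R21 (it carries flag F, it is classified as G): it is flagged for fraud.
By R13 (it is flagged for fraud, it is in category L, it requires manual review): it exceeds the LTV cap.
By R14 (it exceeds the LTV cap, it is in category L): it qualifies for the prime rate.
By R6 (it qualifies for the prime rate, it is for a primary residence): it is pre-approved.

Yes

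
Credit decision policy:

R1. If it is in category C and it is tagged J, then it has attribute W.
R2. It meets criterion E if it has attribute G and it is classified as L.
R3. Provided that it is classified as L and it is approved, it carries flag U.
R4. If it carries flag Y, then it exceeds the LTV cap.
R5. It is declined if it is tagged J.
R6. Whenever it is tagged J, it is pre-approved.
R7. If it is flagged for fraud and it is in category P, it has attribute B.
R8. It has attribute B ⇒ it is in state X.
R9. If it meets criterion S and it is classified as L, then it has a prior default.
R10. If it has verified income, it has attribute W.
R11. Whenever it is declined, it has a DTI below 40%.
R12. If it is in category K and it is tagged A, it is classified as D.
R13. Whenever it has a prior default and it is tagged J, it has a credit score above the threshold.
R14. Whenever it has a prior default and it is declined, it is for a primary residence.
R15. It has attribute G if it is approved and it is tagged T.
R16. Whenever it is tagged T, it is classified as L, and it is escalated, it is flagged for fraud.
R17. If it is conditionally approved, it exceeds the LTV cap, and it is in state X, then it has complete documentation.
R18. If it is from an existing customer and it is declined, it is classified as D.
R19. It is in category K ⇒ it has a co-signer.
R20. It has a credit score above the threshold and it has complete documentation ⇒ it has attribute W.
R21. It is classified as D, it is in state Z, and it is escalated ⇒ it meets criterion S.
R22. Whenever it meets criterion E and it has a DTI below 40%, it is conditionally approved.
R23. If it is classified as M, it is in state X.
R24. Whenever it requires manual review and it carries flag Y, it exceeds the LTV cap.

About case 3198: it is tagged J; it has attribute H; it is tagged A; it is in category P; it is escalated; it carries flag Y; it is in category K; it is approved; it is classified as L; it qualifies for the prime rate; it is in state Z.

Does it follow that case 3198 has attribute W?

No

Forward chaining from the given facts derives: carries flag U, exceeds the LTV cap, is declined, is pre-approved, has a DTI below 40%, is classified as D, has a co-signer, meets criterion S, has a prior default, has a credit score above the threshold, is for a primary residence.
Rules concluding "it has attribute W": R1 needs "it is in category C"; R10 needs "it has verified income"; R20 needs "it has complete documentation" — none of these are established.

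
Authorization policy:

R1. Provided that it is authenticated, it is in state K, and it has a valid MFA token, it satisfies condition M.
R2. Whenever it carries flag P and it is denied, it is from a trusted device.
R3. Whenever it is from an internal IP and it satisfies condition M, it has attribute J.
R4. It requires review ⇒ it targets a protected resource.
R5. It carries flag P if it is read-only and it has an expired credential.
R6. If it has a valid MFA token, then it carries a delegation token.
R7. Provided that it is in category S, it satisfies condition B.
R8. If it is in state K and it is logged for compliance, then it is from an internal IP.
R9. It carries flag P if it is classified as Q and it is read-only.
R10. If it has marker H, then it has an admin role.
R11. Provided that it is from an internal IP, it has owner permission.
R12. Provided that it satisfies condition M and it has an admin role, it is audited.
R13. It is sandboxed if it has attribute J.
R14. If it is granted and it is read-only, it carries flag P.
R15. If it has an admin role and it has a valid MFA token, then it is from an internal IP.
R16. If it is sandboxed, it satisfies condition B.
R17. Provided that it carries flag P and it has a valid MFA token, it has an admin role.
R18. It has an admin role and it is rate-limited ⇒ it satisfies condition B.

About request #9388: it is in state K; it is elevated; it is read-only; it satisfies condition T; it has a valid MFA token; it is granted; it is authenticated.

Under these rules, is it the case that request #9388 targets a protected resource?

Forward chaining from the given facts derives: satisfies condition M, carries a delegation token, carries flag P, has an admin role, is audited, is from an internal IP, has attribute J, has owner permission, is sandboxed, satisfies condition B.
The only rule concluding "it targets a protected resource" is R4, which needs "it requires review"; that is never established.

No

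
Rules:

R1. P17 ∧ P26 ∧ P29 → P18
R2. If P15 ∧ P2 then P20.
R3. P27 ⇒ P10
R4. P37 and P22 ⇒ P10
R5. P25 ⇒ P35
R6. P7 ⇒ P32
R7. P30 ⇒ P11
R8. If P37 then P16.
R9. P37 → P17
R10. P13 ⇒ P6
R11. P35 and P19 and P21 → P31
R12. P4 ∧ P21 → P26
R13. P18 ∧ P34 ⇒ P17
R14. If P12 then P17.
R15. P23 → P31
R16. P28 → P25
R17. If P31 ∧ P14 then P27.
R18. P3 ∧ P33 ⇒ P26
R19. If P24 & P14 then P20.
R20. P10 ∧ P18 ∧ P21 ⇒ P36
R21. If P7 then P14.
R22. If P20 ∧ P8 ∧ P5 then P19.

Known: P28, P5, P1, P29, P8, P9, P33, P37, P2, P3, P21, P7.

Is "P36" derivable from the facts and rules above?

No

Forward chaining from the given facts derives: P32, P16, P17, P25, P26, P14, P18, P35.
The only rule concluding P36 is R20, which needs P10; that is never established.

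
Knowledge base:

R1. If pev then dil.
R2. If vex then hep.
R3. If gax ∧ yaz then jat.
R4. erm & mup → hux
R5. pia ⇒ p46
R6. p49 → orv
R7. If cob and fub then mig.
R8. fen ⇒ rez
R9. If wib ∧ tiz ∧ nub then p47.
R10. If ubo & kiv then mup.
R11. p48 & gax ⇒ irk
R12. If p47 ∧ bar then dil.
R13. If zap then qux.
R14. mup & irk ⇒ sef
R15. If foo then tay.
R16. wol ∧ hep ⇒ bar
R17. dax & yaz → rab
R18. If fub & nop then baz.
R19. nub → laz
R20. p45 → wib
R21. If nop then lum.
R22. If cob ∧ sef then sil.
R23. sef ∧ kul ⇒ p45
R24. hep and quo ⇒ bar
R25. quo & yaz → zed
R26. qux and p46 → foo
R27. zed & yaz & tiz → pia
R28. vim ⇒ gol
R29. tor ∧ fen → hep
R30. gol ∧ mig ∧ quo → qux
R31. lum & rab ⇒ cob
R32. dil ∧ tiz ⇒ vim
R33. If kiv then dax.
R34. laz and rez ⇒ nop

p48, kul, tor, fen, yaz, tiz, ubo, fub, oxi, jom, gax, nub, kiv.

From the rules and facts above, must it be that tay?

Forward chaining from the given facts derives: jat, rez, mup, irk, sef, laz, p45, hep, dax, nop, rab, baz, wib, lum, cob, mig, p47, sil.
The only rule concluding tay is R15, which needs foo; that is never established.

No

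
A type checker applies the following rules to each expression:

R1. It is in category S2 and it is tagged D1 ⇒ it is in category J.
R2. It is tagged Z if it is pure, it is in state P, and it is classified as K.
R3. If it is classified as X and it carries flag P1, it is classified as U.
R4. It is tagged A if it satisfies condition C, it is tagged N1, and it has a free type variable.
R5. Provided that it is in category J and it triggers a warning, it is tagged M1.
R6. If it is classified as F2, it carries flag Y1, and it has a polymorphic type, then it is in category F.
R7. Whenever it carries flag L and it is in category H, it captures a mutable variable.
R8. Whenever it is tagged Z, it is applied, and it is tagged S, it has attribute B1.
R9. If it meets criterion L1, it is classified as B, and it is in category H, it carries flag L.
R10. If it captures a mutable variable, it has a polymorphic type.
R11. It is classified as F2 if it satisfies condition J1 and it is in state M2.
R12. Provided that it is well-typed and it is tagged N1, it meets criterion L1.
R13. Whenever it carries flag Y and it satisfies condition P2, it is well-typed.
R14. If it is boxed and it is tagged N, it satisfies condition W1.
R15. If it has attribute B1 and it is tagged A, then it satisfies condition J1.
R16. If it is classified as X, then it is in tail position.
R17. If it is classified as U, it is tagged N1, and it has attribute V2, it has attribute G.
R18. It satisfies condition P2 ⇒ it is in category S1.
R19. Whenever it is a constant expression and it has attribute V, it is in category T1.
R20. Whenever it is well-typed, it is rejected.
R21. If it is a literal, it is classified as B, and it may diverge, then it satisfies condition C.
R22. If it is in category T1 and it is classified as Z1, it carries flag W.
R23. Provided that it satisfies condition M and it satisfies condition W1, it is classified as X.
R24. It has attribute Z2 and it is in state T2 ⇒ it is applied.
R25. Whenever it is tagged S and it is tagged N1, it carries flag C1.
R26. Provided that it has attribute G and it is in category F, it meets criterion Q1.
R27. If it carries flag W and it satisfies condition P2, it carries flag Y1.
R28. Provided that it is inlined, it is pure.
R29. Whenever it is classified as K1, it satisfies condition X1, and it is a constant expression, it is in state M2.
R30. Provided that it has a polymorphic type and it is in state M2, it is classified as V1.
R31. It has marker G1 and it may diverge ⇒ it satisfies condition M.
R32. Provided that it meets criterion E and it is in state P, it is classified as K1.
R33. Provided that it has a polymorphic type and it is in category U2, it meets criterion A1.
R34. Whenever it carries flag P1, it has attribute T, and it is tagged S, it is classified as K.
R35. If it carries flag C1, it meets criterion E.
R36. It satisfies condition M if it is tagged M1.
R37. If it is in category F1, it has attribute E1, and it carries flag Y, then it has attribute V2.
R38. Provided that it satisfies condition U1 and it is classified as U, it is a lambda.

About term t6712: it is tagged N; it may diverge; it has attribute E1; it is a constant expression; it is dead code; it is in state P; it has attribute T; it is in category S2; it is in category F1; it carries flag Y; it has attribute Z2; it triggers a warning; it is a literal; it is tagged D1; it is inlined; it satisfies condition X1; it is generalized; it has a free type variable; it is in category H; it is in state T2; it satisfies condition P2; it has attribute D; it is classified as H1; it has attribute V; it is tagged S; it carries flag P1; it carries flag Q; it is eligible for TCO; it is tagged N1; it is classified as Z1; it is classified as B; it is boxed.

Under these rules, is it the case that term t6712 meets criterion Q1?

By R1 (it is in category S2, it is tagged D1): it is in category J.
By R5 (it is in category J, it triggers a warning): it is tagged M1.
By R13 (it carries flag Y, it satisfies condition P2): it is well-typed.
By R14 (it is boxed, it is tagged N): it satisfies condition W1.
By R19 (it is a constant expression, it has attribute V): it is in category T1.
By R21 (it is a literal, it is classified as B, it may diverge): it satisfies condition C.
By R22 (it is in category T1, it is classified as Z1): it carries flag W.
By R24 (it has attribute Z2, it is in state T2): it is applied.
By R25 (it is tagged S, it is tagged N1): it carries flag C1.
By R27 (it carries flag W, it satisfies condition P2): it carries flag Y1.
By R28 (it is inlined): it is pure.
By R34 (it carries flag P1, it has attribute T, it is tagged S): it is classified as K.
By R35 (it carries flag C1): it meets criterion E.
By R36 (it is tagged M1): it satisfies condition M.
By R37 (it is in category F1, it has attribute E1, it carries flag Y): it has attribute V2.
By R2 (it is pure, it is in state P, it is classified as K): it is tagged Z.
By R4 (it satisfies condition C, it is tagged N1, it has a free type variable): it is tagged A.
By R8 (it is tagged Z, it is applied, it is tagged S): it has attribute B1.
By R12 (it is well-typed, it is tagged N1): it meets criterion L1.
By R15 (it has attribute B1, it is tagged A): it satisfies condition J1.
By R23 (it satisfies condition M, it satisfies condition W1): it is classified as X.
By R32 (it meets criterion E, it is in state P): it is classified as K1.
By R3 (it is classified as X, it carries flag P1): it is classified as U.
By R9 (it meets criterion L1, it is classified as B, it is in category H): it carries flag L.
By R17 (it is classified as U, it is tagged N1, it has attribute V2): it has attribute G.
By R29 (it is classified as K1, it satisfies condition X1, it is a constant expression): it is in state M2.
By R7 (it carries flag L, it is in category H): it captures a mutable variable.
By R10 (it captures a mutable variable): it has a polymorphic type.
By R11 (it satisfies condition J1, it is in state M2): it is classified as F2.
By R6 (it is classified as F2, it carries flag Y1, it has a polymorphic type): it is in category F.
By R26 (it has attribute G, it is in category F): it meets criterion Q1.

Yes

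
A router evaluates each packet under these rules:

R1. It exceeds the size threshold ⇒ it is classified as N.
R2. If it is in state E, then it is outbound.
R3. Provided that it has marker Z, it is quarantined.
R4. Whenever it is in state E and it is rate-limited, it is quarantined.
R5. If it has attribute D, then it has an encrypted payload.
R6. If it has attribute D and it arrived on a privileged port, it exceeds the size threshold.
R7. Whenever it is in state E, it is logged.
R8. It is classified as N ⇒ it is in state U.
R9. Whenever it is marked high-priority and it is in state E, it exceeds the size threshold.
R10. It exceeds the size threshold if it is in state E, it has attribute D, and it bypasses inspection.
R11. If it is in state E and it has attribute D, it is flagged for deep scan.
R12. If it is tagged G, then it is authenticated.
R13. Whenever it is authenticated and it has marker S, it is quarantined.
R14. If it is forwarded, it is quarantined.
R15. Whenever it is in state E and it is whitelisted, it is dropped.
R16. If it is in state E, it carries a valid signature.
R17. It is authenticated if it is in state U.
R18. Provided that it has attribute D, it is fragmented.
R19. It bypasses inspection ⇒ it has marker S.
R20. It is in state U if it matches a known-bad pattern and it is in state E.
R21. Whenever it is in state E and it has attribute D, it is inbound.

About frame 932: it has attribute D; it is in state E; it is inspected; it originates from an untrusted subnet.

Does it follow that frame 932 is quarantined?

Forward chaining from the given facts derives: is outbound, has an encrypted payload, is logged, is flagged for deep scan, carries a valid signature, is fragmented, is inbound.
Rules concluding "it is quarantined": R3 needs "it has marker Z"; R4 needs "it is rate-limited"; R13 needs "it is authenticated"; R14 needs "it is forwarded" — none of these are established.

No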